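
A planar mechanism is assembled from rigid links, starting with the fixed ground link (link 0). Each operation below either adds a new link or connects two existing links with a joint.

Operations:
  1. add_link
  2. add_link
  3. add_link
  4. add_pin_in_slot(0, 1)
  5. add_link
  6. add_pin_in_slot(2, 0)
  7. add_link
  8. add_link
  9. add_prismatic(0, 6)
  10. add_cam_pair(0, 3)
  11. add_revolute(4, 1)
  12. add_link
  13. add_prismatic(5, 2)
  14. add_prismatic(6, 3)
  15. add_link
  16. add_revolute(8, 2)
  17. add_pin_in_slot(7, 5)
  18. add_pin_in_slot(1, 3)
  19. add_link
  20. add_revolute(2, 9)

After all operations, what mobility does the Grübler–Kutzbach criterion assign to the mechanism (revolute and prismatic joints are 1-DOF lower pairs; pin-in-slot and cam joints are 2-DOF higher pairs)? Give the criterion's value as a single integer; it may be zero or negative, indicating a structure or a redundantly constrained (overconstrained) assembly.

[1;0;0] (link 0 is ground)
L+ [2;0;0]
L+ [3;0;0]
L+ [4;0;0]
PS(0,1)∈J2 [4;0;1]
L+ [5;0;1]
PS(2,0)∈J2 [5;0;2]
L+ [6;0;2]
L+ [7;0;2]
P(0,6)∈J1 [7;1;2]
C(0,3)∈J2 [7;1;3]
R(4,1)∈J1 [7;2;3]
L+ [8;2;3]
P(5,2)∈J1 [8;3;3]
P(6,3)∈J1 [8;4;3]
L+ [9;4;3]
R(8,2)∈J1 [9;5;3]
PS(7,5)∈J2 [9;5;4]
PS(1,3)∈J2 [9;5;5]
L+ [10;5;5]
R(2,9)∈J1 [10;6;5]
mobility = 27 − 12 − 5 = 10

M = 10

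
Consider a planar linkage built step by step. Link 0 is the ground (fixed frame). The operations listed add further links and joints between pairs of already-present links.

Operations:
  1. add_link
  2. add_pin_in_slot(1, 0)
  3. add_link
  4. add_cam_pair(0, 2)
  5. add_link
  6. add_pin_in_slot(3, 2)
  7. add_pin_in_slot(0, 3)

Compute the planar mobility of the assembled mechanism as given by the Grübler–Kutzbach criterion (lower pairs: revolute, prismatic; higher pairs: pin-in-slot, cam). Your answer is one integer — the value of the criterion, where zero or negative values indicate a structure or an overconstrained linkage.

L=1 J1=0 J2=0
add link → L=2 J1=0 J2=0
PS@1,0 dof=2 J2 → L=2 J1=0 J2=1
add link → L=3 J1=0 J2=1
C@0,2 dof=2 J2 → L=3 J1=0 J2=2
add link → L=4 J1=0 J2=2
PS@3,2 dof=2 J2 → L=4 J1=0 J2=3
PS@0,3 dof=2 J2 → L=4 J1=0 J2=4
M=3(L−1)−2J1−J2=3·3−2·0−4=5

M = 5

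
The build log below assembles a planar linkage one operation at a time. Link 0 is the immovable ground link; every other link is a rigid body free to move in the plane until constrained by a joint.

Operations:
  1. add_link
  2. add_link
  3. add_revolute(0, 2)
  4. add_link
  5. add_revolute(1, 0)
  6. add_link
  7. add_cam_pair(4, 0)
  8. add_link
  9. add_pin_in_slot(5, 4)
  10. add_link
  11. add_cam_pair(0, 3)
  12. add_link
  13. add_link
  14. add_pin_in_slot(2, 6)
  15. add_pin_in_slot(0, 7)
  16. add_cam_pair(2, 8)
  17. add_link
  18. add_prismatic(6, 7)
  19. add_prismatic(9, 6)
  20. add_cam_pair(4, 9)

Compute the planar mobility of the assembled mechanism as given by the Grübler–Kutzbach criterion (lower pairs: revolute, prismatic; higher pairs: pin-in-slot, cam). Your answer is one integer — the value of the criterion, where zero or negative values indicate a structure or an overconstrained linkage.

link 0 = ground. State L|J1|J2 = 1|0|0
+link1  2|0|0
+link2  3|0|0
R(0,2) f=1→J1  3|1|0
+link3  4|1|0
R(1,0) f=1→J1  4|2|0
+link4  5|2|0
C(4,0) f=2→J2  5|2|1
+link5  6|2|1
PS(5,4) f=2→J2  6|2|2
+link6  7|2|2
C(0,3) f=2→J2  7|2|3
+link7  8|2|3
+link8  9|2|3
PS(2,6) f=2→J2  9|2|4
PS(0,7) f=2→J2  9|2|5
C(2,8) f=2→J2  9|2|6
+link9  10|2|6
P(6,7) f=1→J1  10|3|6
P(9,6) f=1→J1  10|4|6
C(4,9) f=2→J2  10|4|7
M = 3(10−1)−2·4−7 = 27−8−7 = 12

M = 12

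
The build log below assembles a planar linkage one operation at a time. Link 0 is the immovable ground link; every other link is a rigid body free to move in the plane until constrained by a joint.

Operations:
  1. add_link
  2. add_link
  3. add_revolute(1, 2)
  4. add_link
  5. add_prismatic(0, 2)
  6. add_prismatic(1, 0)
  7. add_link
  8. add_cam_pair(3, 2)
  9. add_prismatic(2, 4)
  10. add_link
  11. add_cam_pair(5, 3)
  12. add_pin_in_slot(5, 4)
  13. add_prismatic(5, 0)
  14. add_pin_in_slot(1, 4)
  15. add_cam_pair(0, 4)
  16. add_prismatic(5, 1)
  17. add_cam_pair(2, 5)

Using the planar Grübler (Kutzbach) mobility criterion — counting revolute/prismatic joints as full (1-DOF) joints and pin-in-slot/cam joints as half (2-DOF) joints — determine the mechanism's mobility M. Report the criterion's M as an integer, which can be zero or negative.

L=1 J1=0 J2=0
add link → L=2 J1=0 J2=0
add link → L=3 J1=0 J2=0
R@1,2 dof=1 J1 → L=3 J1=1 J2=0
add link → L=4 J1=1 J2=0
P@0,2 dof=1 J1 → L=4 J1=2 J2=0
P@1,0 dof=1 J1 → L=4 J1=3 J2=0
add link → L=5 J1=3 J2=0
C@3,2 dof=2 J2 → L=5 J1=3 J2=1
P@2,4 dof=1 J1 → L=5 J1=4 J2=1
add link → L=6 J1=4 J2=1
C@5,3 dof=2 J2 → L=6 J1=4 J2=2
PS@5,4 dof=2 J2 → L=6 J1=4 J2=3
P@5,0 dof=1 J1 → L=6 J1=5 J2=3
PS@1,4 dof=2 J2 → L=6 J1=5 J2=4
C@0,4 dof=2 J2 → L=6 J1=5 J2=5
P@5,1 dof=1 J1 → L=6 J1=6 J2=5
C@2,5 dof=2 J2 → L=6 J1=6 J2=6
M=3(L−1)−2J1−J2=3·5−2·6−6=-3

M = -3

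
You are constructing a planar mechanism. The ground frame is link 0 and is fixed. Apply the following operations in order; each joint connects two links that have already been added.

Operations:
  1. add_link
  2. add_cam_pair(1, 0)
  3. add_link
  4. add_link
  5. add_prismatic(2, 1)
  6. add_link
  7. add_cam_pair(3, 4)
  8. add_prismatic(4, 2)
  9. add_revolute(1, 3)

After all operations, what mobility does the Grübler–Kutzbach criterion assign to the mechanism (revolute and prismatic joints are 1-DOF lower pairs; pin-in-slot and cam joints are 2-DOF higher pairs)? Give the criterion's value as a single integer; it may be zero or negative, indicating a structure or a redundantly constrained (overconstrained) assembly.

L=1 J1=0 J2=0
add link → L=2 J1=0 J2=0
C@1,0 dof=2 J2 → L=2 J1=0 J2=1
add link → L=3 J1=0 J2=1
add link → L=4 J1=0 J2=1
P@2,1 dof=1 J1 → L=4 J1=1 J2=1
add link → L=5 J1=1 J2=1
C@3,4 dof=2 J2 → L=5 J1=1 J2=2
P@4,2 dof=1 J1 → L=5 J1=2 J2=2
R@1,3 dof=1 J1 → L=5 J1=3 J2=2
M=3(L−1)−2J1−J2=3·4−2·3−2=4

M = 4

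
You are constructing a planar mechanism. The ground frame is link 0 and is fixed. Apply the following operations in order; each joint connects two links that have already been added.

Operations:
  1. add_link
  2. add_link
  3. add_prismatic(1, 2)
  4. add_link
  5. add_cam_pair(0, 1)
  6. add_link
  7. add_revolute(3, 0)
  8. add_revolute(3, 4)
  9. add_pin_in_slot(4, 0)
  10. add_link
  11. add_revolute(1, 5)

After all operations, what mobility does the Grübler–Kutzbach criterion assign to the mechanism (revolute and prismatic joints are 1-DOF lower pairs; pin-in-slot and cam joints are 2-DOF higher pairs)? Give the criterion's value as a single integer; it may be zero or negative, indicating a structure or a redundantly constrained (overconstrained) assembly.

M = 5

ground; <1,0,0>
#1 <2,0,0>
#2 <3,0,0>
P:1↔2 J1 <3,1,0>
#3 <4,1,0>
C:0↔1 J2 <4,1,1>
#4 <5,1,1>
R:3↔0 J1 <5,2,1>
R:3↔4 J1 <5,3,1>
PS:4↔0 J2 <5,3,2>
#5 <6,3,2>
R:1↔5 J1 <6,4,2>
3×5 − 2×4 − 1×2 = 5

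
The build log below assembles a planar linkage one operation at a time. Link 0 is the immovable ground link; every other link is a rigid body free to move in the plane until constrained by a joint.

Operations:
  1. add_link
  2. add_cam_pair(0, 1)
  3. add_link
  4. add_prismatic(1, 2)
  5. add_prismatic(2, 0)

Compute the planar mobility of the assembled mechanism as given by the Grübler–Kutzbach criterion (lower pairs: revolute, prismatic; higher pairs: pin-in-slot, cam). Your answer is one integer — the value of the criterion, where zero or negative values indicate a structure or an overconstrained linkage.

M = 1

ground; <1,0,0>
#1 <2,0,0>
C:0↔1 J2 <2,0,1>
#2 <3,0,1>
P:1↔2 J1 <3,1,1>
P:2↔0 J1 <3,2,1>
3×2 − 2×2 − 1×1 = 1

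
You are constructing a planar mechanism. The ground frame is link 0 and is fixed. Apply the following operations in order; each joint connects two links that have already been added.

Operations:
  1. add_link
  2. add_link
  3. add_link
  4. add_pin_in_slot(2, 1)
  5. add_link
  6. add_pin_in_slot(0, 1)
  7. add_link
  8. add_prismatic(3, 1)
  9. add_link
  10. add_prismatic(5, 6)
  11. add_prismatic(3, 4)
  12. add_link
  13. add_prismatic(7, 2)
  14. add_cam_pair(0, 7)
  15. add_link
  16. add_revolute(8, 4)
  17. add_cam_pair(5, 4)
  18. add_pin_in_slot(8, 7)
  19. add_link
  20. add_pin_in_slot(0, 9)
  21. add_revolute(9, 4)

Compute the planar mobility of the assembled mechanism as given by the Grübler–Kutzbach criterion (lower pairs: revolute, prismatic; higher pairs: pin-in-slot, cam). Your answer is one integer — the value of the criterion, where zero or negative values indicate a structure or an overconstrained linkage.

M = 9

ground; <1,0,0>
#1 <2,0,0>
#2 <3,0,0>
#3 <4,0,0>
PS:2↔1 J2 <4,0,1>
#4 <5,0,1>
PS:0↔1 J2 <5,0,2>
#5 <6,0,2>
P:3↔1 J1 <6,1,2>
#6 <7,1,2>
P:5↔6 J1 <7,2,2>
P:3↔4 J1 <7,3,2>
#7 <8,3,2>
P:7↔2 J1 <8,4,2>
C:0↔7 J2 <8,4,3>
#8 <9,4,3>
R:8↔4 J1 <9,5,3>
C:5↔4 J2 <9,5,4>
PS:8↔7 J2 <9,5,5>
#9 <10,5,5>
PS:0↔9 J2 <10,5,6>
R:9↔4 J1 <10,6,6>
3×9 − 2×6 − 1×6 = 9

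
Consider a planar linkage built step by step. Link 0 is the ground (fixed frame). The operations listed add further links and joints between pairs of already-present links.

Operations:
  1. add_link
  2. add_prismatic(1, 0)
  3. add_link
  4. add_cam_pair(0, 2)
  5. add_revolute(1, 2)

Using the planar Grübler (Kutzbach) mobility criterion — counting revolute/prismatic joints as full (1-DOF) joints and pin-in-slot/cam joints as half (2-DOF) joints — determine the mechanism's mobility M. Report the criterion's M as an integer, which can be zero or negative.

L=1 J1=0 J2=0
add link → L=2 J1=0 J2=0
P@1,0 dof=1 J1 → L=2 J1=1 J2=0
add link → L=3 J1=1 J2=0
C@0,2 dof=2 J2 → L=3 J1=1 J2=1
R@1,2 dof=1 J1 → L=3 J1=2 J2=1
M=3(L−1)−2J1−J2=3·2−2·2−1=1

M = 1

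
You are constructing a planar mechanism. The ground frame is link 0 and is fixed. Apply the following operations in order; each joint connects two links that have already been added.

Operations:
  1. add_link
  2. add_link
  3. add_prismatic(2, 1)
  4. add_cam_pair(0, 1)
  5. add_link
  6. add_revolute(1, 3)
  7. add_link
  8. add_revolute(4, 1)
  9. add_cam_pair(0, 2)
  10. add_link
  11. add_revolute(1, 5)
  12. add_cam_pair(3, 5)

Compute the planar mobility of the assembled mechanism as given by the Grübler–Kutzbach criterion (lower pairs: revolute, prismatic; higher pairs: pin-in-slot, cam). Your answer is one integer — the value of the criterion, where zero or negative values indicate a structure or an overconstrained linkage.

M = 4

ground; <1,0,0>
#1 <2,0,0>
#2 <3,0,0>
P:2↔1 J1 <3,1,0>
C:0↔1 J2 <3,1,1>
#3 <4,1,1>
R:1↔3 J1 <4,2,1>
#4 <5,2,1>
R:4↔1 J1 <5,3,1>
C:0↔2 J2 <5,3,2>
#5 <6,3,2>
R:1↔5 J1 <6,4,2>
C:3↔5 J2 <6,4,3>
3×5 − 2×4 − 1×3 = 4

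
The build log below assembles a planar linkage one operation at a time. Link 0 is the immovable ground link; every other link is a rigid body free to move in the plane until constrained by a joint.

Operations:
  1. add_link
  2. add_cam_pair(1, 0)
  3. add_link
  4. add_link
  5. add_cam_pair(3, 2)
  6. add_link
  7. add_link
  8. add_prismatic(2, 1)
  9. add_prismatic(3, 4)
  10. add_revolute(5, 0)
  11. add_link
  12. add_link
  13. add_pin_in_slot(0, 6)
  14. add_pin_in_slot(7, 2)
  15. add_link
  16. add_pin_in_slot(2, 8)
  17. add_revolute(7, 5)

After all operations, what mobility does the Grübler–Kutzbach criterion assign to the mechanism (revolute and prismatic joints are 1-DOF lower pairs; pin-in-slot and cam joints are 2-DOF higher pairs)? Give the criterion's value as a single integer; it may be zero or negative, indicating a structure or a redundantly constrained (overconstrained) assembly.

(L,J1,J2)=(1,0,0); link0 fixed
link1: (2,0,0)
C 1-0 [J2]: (2,0,1)
link2: (3,0,1)
link3: (4,0,1)
C 3-2 [J2]: (4,0,2)
link4: (5,0,2)
link5: (6,0,2)
P 2-1 [J1]: (6,1,2)
P 3-4 [J1]: (6,2,2)
R 5-0 [J1]: (6,3,2)
link6: (7,3,2)
link7: (8,3,2)
PS 0-6 [J2]: (8,3,3)
PS 7-2 [J2]: (8,3,4)
link8: (9,3,4)
PS 2-8 [J2]: (9,3,5)
R 7-5 [J1]: (9,4,5)
Grübler: 3·8 − 2·4 − 5 = 11

M = 11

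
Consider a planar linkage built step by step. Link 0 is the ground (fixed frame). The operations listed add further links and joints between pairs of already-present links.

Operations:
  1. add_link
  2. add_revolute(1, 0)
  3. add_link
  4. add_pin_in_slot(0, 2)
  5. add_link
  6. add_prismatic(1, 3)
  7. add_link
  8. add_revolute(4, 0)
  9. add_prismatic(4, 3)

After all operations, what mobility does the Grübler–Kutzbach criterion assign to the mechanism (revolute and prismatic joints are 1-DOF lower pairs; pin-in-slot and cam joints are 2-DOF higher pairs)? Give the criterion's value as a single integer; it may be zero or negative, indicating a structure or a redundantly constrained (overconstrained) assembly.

M = 3

L=1 J1=0 J2=0
add link → L=2 J1=0 J2=0
R@1,0 dof=1 J1 → L=2 J1=1 J2=0
add link → L=3 J1=1 J2=0
PS@0,2 dof=2 J2 → L=3 J1=1 J2=1
add link → L=4 J1=1 J2=1
P@1,3 dof=1 J1 → L=4 J1=2 J2=1
add link → L=5 J1=2 J2=1
R@4,0 dof=1 J1 → L=5 J1=3 J2=1
P@4,3 dof=1 J1 → L=5 J1=4 J2=1
M=3(L−1)−2J1−J2=3·4−2·4−1=3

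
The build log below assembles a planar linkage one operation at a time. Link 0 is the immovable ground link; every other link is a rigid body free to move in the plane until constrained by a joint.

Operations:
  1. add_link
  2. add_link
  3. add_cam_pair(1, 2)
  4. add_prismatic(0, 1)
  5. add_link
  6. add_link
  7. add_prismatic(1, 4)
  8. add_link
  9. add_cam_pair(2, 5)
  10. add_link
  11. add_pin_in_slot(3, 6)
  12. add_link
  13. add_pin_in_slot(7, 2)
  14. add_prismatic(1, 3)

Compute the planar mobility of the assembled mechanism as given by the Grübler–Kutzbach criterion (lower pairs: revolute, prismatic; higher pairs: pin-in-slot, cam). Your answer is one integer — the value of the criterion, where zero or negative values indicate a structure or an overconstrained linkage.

ground; <1,0,0>
#1 <2,0,0>
#2 <3,0,0>
C:1↔2 J2 <3,0,1>
P:0↔1 J1 <3,1,1>
#3 <4,1,1>
#4 <5,1,1>
P:1↔4 J1 <5,2,1>
#5 <6,2,1>
C:2↔5 J2 <6,2,2>
#6 <7,2,2>
PS:3↔6 J2 <7,2,3>
#7 <8,2,3>
PS:7↔2 J2 <8,2,4>
P:1↔3 J1 <8,3,4>
3×7 − 2×3 − 1×4 = 11

M = 11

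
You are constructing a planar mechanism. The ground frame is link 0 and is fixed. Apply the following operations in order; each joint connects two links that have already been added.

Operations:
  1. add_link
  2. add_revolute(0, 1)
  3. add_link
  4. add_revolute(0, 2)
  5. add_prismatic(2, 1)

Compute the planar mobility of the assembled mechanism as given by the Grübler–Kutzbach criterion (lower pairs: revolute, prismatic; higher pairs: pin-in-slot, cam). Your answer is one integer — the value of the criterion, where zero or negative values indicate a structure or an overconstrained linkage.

M = 0

[1;0;0] (link 0 is ground)
L+ [2;0;0]
R(0,1)∈J1 [2;1;0]
L+ [3;1;0]
R(0,2)∈J1 [3;2;0]
P(2,1)∈J1 [3;3;0]
mobility = 6 − 6 − 0 = 0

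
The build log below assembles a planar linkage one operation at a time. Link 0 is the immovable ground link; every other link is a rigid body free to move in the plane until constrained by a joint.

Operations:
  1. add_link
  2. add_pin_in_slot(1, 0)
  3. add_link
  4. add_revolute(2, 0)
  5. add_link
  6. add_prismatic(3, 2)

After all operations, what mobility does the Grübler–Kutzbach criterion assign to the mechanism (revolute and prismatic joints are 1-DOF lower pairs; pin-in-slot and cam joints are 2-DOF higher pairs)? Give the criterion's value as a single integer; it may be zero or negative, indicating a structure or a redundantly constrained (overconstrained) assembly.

link 0 = ground. State L|J1|J2 = 1|0|0
+link1  2|0|0
PS(1,0) f=2→J2  2|0|1
+link2  3|0|1
R(2,0) f=1→J1  3|1|1
+link3  4|1|1
P(3,2) f=1→J1  4|2|1
M = 3(4−1)−2·2−1 = 9−4−1 = 4

M = 4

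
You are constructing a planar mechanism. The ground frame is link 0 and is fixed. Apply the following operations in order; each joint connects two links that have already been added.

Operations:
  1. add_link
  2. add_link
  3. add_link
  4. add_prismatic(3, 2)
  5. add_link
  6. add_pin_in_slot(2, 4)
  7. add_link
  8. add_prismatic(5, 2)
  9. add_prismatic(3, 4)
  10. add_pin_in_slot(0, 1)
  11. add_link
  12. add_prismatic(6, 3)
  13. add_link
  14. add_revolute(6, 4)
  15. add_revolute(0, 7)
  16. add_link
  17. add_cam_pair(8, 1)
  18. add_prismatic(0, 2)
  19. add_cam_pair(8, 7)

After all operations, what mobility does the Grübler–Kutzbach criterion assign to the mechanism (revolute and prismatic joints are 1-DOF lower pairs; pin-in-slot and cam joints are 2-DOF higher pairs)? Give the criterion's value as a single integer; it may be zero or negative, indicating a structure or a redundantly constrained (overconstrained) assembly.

M = 6

(L,J1,J2)=(1,0,0); link0 fixed
link1: (2,0,0)
link2: (3,0,0)
link3: (4,0,0)
P 3-2 [J1]: (4,1,0)
link4: (5,1,0)
PS 2-4 [J2]: (5,1,1)
link5: (6,1,1)
P 5-2 [J1]: (6,2,1)
P 3-4 [J1]: (6,3,1)
PS 0-1 [J2]: (6,3,2)
link6: (7,3,2)
P 6-3 [J1]: (7,4,2)
link7: (8,4,2)
R 6-4 [J1]: (8,5,2)
R 0-7 [J1]: (8,6,2)
link8: (9,6,2)
C 8-1 [J2]: (9,6,3)
P 0-2 [J1]: (9,7,3)
C 8-7 [J2]: (9,7,4)
Grübler: 3·8 − 2·7 − 4 = 6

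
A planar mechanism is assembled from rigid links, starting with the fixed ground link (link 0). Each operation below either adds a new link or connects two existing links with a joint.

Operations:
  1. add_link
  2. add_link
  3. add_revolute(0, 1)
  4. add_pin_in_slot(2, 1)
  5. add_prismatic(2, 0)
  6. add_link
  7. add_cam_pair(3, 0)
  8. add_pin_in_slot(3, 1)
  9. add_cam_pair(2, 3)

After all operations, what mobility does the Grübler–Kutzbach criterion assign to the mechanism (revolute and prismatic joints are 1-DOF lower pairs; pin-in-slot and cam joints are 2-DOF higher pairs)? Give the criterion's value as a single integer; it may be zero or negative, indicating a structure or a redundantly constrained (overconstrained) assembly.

ground; <1,0,0>
#1 <2,0,0>
#2 <3,0,0>
R:0↔1 J1 <3,1,0>
PS:2↔1 J2 <3,1,1>
P:2↔0 J1 <3,2,1>
#3 <4,2,1>
C:3↔0 J2 <4,2,2>
PS:3↔1 J2 <4,2,3>
C:2↔3 J2 <4,2,4>
3×3 − 2×2 − 1×4 = 1

M = 1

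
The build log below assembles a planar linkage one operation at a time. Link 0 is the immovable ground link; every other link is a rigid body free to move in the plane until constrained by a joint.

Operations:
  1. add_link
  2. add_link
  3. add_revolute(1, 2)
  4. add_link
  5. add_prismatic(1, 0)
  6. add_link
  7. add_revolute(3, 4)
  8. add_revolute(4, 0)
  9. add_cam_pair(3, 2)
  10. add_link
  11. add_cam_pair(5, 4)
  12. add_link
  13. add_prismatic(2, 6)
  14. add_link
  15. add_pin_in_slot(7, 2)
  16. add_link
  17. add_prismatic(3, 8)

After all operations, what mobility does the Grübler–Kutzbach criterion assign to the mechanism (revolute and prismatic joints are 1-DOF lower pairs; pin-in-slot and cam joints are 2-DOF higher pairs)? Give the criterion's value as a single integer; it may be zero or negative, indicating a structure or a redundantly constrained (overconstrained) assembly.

M = 9

L=1 J1=0 J2=0
add link → L=2 J1=0 J2=0
add link → L=3 J1=0 J2=0
R@1,2 dof=1 J1 → L=3 J1=1 J2=0
add link → L=4 J1=1 J2=0
P@1,0 dof=1 J1 → L=4 J1=2 J2=0
add link → L=5 J1=2 J2=0
R@3,4 dof=1 J1 → L=5 J1=3 J2=0
R@4,0 dof=1 J1 → L=5 J1=4 J2=0
C@3,2 dof=2 J2 → L=5 J1=4 J2=1
add link → L=6 J1=4 J2=1
C@5,4 dof=2 J2 → L=6 J1=4 J2=2
add link → L=7 J1=4 J2=2
P@2,6 dof=1 J1 → L=7 J1=5 J2=2
add link → L=8 J1=5 J2=2
PS@7,2 dof=2 J2 → L=8 J1=5 J2=3
add link → L=9 J1=5 J2=3
P@3,8 dof=1 J1 → L=9 J1=6 J2=3
M=3(L−1)−2J1−J2=3·8−2·6−3=9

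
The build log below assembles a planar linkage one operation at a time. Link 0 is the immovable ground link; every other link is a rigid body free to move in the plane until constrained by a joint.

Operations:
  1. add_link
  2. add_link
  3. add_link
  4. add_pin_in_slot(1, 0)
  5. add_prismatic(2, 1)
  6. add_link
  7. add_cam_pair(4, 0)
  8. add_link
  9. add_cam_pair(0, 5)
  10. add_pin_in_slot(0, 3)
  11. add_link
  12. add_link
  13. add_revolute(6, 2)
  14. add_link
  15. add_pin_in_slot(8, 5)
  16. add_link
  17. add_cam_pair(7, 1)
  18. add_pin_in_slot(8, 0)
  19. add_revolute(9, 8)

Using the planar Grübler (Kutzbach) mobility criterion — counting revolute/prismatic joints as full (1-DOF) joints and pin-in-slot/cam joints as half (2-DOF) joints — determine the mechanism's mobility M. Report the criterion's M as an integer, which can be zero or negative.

M = 14

(L,J1,J2)=(1,0,0); link0 fixed
link1: (2,0,0)
link2: (3,0,0)
link3: (4,0,0)
PS 1-0 [J2]: (4,0,1)
P 2-1 [J1]: (4,1,1)
link4: (5,1,1)
C 4-0 [J2]: (5,1,2)
link5: (6,1,2)
C 0-5 [J2]: (6,1,3)
PS 0-3 [J2]: (6,1,4)
link6: (7,1,4)
link7: (8,1,4)
R 6-2 [J1]: (8,2,4)
link8: (9,2,4)
PS 8-5 [J2]: (9,2,5)
link9: (10,2,5)
C 7-1 [J2]: (10,2,6)
PS 8-0 [J2]: (10,2,7)
R 9-8 [J1]: (10,3,7)
Grübler: 3·9 − 2·3 − 7 = 14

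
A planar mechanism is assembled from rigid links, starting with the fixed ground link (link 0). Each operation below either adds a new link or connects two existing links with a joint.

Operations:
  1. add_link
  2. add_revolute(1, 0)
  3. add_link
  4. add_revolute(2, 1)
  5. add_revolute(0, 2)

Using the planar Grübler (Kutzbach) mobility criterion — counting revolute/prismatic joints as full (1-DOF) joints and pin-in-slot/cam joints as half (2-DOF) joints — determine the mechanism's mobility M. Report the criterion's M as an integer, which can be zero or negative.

M = 0

[1;0;0] (link 0 is ground)
L+ [2;0;0]
R(1,0)∈J1 [2;1;0]
L+ [3;1;0]
R(2,1)∈J1 [3;2;0]
R(0,2)∈J1 [3;3;0]
mobility = 6 − 6 − 0 = 0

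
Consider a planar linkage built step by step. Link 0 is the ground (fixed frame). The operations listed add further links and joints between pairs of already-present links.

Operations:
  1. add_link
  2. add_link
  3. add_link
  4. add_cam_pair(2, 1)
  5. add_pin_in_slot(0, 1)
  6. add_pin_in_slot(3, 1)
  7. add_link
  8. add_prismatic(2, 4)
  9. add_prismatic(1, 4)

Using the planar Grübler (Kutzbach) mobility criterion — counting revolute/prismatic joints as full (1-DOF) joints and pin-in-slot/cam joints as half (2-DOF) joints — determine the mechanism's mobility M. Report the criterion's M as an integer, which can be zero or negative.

M = 5

L=1 J1=0 J2=0
add link → L=2 J1=0 J2=0
add link → L=3 J1=0 J2=0
add link → L=4 J1=0 J2=0
C@2,1 dof=2 J2 → L=4 J1=0 J2=1
PS@0,1 dof=2 J2 → L=4 J1=0 J2=2
PS@3,1 dof=2 J2 → L=4 J1=0 J2=3
add link → L=5 J1=0 J2=3
P@2,4 dof=1 J1 → L=5 J1=1 J2=3
P@1,4 dof=1 J1 → L=5 J1=2 J2=3
M=3(L−1)−2J1−J2=3·4−2·2−3=5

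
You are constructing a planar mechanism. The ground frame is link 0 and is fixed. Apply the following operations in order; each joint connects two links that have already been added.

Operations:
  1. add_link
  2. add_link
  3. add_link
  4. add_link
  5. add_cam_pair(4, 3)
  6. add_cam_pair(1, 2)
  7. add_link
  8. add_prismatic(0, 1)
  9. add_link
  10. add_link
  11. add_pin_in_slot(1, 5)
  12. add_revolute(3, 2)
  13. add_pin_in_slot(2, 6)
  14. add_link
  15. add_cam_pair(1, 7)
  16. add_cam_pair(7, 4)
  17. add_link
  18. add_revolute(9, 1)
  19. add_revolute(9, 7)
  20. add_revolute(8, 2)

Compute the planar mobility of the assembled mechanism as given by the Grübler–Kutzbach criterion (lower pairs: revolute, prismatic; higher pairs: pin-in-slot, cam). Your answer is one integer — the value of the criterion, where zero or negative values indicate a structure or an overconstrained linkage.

link 0 = ground. State L|J1|J2 = 1|0|0
+link1  2|0|0
+link2  3|0|0
+link3  4|0|0
+link4  5|0|0
C(4,3) f=2→J2  5|0|1
C(1,2) f=2→J2  5|0|2
+link5  6|0|2
P(0,1) f=1→J1  6|1|2
+link6  7|1|2
+link7  8|1|2
PS(1,5) f=2→J2  8|1|3
R(3,2) f=1→J1  8|2|3
PS(2,6) f=2→J2  8|2|4
+link8  9|2|4
C(1,7) f=2→J2  9|2|5
C(7,4) f=2→J2  9|2|6
+link9  10|2|6
R(9,1) f=1→J1  10|3|6
R(9,7) f=1→J1  10|4|6
R(8,2) f=1→J1  10|5|6
M = 3(10−1)−2·5−6 = 27−10−6 = 11

M = 11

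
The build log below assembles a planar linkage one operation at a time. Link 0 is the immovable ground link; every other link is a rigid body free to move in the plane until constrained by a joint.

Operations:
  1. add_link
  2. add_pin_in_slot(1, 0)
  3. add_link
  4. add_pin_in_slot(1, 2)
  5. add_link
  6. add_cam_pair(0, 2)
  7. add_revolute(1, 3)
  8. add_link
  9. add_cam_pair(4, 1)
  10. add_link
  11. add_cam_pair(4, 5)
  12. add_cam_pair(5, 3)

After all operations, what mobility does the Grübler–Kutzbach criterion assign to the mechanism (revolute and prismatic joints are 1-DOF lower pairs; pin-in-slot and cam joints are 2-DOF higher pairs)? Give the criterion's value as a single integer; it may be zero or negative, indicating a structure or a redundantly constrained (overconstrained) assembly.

M = 7

[1;0;0] (link 0 is ground)
L+ [2;0;0]
PS(1,0)∈J2 [2;0;1]
L+ [3;0;1]
PS(1,2)∈J2 [3;0;2]
L+ [4;0;2]
C(0,2)∈J2 [4;0;3]
R(1,3)∈J1 [4;1;3]
L+ [5;1;3]
C(4,1)∈J2 [5;1;4]
L+ [6;1;4]
C(4,5)∈J2 [6;1;5]
C(5,3)∈J2 [6;1;6]
mobility = 15 − 2 − 6 = 7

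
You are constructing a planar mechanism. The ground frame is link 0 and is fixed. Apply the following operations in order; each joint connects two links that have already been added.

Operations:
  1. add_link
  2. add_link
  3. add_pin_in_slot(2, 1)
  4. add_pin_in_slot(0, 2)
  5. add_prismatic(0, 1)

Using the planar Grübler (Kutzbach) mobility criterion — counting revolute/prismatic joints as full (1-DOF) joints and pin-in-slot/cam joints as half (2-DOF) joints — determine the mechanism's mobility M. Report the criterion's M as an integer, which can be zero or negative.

link 0 = ground. State L|J1|J2 = 1|0|0
+link1  2|0|0
+link2  3|0|0
PS(2,1) f=2→J2  3|0|1
PS(0,2) f=2→J2  3|0|2
P(0,1) f=1→J1  3|1|2
M = 3(3−1)−2·1−2 = 6−2−2 = 2

M = 2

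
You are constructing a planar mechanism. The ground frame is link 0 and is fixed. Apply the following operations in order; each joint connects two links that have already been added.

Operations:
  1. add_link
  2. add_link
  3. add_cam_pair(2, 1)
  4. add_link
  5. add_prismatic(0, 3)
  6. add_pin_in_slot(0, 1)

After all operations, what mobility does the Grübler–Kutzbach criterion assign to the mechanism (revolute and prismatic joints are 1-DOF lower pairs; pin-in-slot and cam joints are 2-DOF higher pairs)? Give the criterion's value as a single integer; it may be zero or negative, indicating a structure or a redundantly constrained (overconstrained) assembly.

ground; <1,0,0>
#1 <2,0,0>
#2 <3,0,0>
C:2↔1 J2 <3,0,1>
#3 <4,0,1>
P:0↔3 J1 <4,1,1>
PS:0↔1 J2 <4,1,2>
3×3 − 2×1 − 1×2 = 5

M = 5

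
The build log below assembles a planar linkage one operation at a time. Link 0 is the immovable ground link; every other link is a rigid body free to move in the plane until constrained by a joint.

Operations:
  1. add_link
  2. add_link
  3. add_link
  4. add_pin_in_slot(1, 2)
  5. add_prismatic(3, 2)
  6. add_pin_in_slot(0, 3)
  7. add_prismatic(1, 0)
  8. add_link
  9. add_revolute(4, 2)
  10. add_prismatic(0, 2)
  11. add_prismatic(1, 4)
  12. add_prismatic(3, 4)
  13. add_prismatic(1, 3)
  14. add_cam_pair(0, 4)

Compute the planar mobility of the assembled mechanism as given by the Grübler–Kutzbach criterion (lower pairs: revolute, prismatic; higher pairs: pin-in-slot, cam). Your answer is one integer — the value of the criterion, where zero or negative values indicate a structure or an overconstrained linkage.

link 0 = ground. State L|J1|J2 = 1|0|0
+link1  2|0|0
+link2  3|0|0
+link3  4|0|0
PS(1,2) f=2→J2  4|0|1
P(3,2) f=1→J1  4|1|1
PS(0,3) f=2→J2  4|1|2
P(1,0) f=1→J1  4|2|2
+link4  5|2|2
R(4,2) f=1→J1  5|3|2
P(0,2) f=1→J1  5|4|2
P(1,4) f=1→J1  5|5|2
P(3,4) f=1→J1  5|6|2
P(1,3) f=1→J1  5|7|2
C(0,4) f=2→J2  5|7|3
M = 3(5−1)−2·7−3 = 12−14−3 = -5

M = -5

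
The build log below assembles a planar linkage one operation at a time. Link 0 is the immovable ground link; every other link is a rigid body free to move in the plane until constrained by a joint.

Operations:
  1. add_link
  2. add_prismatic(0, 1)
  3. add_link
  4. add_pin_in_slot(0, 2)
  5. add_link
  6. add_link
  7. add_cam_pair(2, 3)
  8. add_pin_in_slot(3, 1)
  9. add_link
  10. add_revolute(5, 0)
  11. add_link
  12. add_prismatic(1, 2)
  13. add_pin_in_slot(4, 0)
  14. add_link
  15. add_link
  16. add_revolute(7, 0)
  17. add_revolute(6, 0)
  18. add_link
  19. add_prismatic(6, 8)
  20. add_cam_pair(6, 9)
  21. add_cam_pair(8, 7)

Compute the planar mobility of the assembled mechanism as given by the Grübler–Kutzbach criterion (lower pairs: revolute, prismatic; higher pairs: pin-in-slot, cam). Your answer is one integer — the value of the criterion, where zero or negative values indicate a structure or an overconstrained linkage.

M = 9

L=1 J1=0 J2=0
add link → L=2 J1=0 J2=0
P@0,1 dof=1 J1 → L=2 J1=1 J2=0
add link → L=3 J1=1 J2=0
PS@0,2 dof=2 J2 → L=3 J1=1 J2=1
add link → L=4 J1=1 J2=1
add link → L=5 J1=1 J2=1
C@2,3 dof=2 J2 → L=5 J1=1 J2=2
PS@3,1 dof=2 J2 → L=5 J1=1 J2=3
add link → L=6 J1=1 J2=3
R@5,0 dof=1 J1 → L=6 J1=2 J2=3
add link → L=7 J1=2 J2=3
P@1,2 dof=1 J1 → L=7 J1=3 J2=3
PS@4,0 dof=2 J2 → L=7 J1=3 J2=4
add link → L=8 J1=3 J2=4
add link → L=9 J1=3 J2=4
R@7,0 dof=1 J1 → L=9 J1=4 J2=4
R@6,0 dof=1 J1 → L=9 J1=5 J2=4
add link → L=10 J1=5 J2=4
P@6,8 dof=1 J1 → L=10 J1=6 J2=4
C@6,9 dof=2 J2 → L=10 J1=6 J2=5
C@8,7 dof=2 J2 → L=10 J1=6 J2=6
M=3(L−1)−2J1−J2=3·9−2·6−6=9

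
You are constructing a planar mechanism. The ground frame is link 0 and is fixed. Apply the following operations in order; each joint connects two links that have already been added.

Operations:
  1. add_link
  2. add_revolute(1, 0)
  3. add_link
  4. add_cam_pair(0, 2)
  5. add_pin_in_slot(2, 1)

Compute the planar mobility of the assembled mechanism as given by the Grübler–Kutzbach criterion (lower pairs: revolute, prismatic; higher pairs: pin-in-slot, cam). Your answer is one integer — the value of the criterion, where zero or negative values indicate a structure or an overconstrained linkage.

M = 2

L=1 J1=0 J2=0
add link → L=2 J1=0 J2=0
R@1,0 dof=1 J1 → L=2 J1=1 J2=0
add link → L=3 J1=1 J2=0
C@0,2 dof=2 J2 → L=3 J1=1 J2=1
PS@2,1 dof=2 J2 → L=3 J1=1 J2=2
M=3(L−1)−2J1−J2=3·2−2·1−2=2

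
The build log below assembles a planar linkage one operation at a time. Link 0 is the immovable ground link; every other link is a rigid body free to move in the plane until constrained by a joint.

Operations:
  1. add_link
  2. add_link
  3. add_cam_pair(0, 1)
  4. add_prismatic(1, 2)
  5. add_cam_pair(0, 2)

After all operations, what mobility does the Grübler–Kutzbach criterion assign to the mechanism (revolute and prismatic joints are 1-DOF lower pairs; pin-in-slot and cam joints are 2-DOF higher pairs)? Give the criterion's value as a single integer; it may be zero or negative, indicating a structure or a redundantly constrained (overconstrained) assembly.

M = 2

link 0 = ground. State L|J1|J2 = 1|0|0
+link1  2|0|0
+link2  3|0|0
C(0,1) f=2→J2  3|0|1
P(1,2) f=1→J1  3|1|1
C(0,2) f=2→J2  3|1|2
M = 3(3−1)−2·1−2 = 6−2−2 = 2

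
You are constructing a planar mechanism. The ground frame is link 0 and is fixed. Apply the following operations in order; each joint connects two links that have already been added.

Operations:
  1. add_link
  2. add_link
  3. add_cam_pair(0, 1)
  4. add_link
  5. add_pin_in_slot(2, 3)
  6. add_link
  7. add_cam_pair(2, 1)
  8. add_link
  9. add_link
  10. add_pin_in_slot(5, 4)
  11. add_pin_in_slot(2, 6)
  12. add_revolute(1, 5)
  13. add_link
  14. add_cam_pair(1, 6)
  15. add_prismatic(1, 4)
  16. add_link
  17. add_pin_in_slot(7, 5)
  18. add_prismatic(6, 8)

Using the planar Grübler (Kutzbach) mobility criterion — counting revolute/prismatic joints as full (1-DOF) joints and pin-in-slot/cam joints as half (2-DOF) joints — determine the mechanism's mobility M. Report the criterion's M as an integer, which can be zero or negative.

M = 11

L=1 J1=0 J2=0
add link → L=2 J1=0 J2=0
add link → L=3 J1=0 J2=0
C@0,1 dof=2 J2 → L=3 J1=0 J2=1
add link → L=4 J1=0 J2=1
PS@2,3 dof=2 J2 → L=4 J1=0 J2=2
add link → L=5 J1=0 J2=2
C@2,1 dof=2 J2 → L=5 J1=0 J2=3
add link → L=6 J1=0 J2=3
add link → L=7 J1=0 J2=3
PS@5,4 dof=2 J2 → L=7 J1=0 J2=4
PS@2,6 dof=2 J2 → L=7 J1=0 J2=5
R@1,5 dof=1 J1 → L=7 J1=1 J2=5
add link → L=8 J1=1 J2=5
C@1,6 dof=2 J2 → L=8 J1=1 J2=6
P@1,4 dof=1 J1 → L=8 J1=2 J2=6
add link → L=9 J1=2 J2=6
PS@7,5 dof=2 J2 → L=9 J1=2 J2=7
P@6,8 dof=1 J1 → L=9 J1=3 J2=7
M=3(L−1)−2J1−J2=3·8−2·3−7=11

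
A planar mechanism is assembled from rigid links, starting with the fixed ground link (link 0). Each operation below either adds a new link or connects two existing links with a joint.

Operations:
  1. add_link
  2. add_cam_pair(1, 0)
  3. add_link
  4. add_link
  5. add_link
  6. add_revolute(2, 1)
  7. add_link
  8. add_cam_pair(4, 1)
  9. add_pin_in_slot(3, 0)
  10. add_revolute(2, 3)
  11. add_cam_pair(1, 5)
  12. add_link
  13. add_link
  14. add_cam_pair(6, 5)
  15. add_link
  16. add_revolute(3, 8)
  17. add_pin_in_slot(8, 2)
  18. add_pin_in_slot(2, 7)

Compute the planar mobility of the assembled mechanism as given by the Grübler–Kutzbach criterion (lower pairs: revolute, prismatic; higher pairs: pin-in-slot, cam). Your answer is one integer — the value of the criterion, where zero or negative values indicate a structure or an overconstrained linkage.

M = 11

[1;0;0] (link 0 is ground)
L+ [2;0;0]
C(1,0)∈J2 [2;0;1]
L+ [3;0;1]
L+ [4;0;1]
L+ [5;0;1]
R(2,1)∈J1 [5;1;1]
L+ [6;1;1]
C(4,1)∈J2 [6;1;2]
PS(3,0)∈J2 [6;1;3]
R(2,3)∈J1 [6;2;3]
C(1,5)∈J2 [6;2;4]
L+ [7;2;4]
L+ [8;2;4]
C(6,5)∈J2 [8;2;5]
L+ [9;2;5]
R(3,8)∈J1 [9;3;5]
PS(8,2)∈J2 [9;3;6]
PS(2,7)∈J2 [9;3;7]
mobility = 24 − 6 − 7 = 11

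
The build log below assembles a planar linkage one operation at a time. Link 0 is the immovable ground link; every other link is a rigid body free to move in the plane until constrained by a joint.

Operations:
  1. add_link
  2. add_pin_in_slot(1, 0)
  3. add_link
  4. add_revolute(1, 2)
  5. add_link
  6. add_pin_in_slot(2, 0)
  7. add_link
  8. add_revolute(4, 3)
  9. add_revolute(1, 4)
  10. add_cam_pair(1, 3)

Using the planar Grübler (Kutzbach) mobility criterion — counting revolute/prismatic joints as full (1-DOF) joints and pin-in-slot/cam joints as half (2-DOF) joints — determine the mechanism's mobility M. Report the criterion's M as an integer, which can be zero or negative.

M = 3

link 0 = ground. State L|J1|J2 = 1|0|0
+link1  2|0|0
PS(1,0) f=2→J2  2|0|1
+link2  3|0|1
R(1,2) f=1→J1  3|1|1
+link3  4|1|1
PS(2,0) f=2→J2  4|1|2
+link4  5|1|2
R(4,3) f=1→J1  5|2|2
R(1,4) f=1→J1  5|3|2
C(1,3) f=2→J2  5|3|3
M = 3(5−1)−2·3−3 = 12−6−3 = 3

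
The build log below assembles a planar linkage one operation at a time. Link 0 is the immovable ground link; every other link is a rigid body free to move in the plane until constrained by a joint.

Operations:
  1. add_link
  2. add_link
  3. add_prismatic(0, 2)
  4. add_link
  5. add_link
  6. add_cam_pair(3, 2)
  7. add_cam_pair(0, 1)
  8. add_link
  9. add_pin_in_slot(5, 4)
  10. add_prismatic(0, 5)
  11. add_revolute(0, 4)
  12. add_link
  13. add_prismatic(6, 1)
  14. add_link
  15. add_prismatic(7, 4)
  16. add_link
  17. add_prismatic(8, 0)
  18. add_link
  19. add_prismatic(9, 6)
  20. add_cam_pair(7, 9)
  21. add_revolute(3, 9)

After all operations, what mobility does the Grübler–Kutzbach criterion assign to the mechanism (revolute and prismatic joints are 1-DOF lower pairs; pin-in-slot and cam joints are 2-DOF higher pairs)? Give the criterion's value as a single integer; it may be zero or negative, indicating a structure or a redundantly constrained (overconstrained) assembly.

(L,J1,J2)=(1,0,0); link0 fixed
link1: (2,0,0)
link2: (3,0,0)
P 0-2 [J1]: (3,1,0)
link3: (4,1,0)
link4: (5,1,0)
C 3-2 [J2]: (5,1,1)
C 0-1 [J2]: (5,1,2)
link5: (6,1,2)
PS 5-4 [J2]: (6,1,3)
P 0-5 [J1]: (6,2,3)
R 0-4 [J1]: (6,3,3)
link6: (7,3,3)
P 6-1 [J1]: (7,4,3)
link7: (8,4,3)
P 7-4 [J1]: (8,5,3)
link8: (9,5,3)
P 8-0 [J1]: (9,6,3)
link9: (10,6,3)
P 9-6 [J1]: (10,7,3)
C 7-9 [J2]: (10,7,4)
R 3-9 [J1]: (10,8,4)
Grübler: 3·9 − 2·8 − 4 = 7

M = 7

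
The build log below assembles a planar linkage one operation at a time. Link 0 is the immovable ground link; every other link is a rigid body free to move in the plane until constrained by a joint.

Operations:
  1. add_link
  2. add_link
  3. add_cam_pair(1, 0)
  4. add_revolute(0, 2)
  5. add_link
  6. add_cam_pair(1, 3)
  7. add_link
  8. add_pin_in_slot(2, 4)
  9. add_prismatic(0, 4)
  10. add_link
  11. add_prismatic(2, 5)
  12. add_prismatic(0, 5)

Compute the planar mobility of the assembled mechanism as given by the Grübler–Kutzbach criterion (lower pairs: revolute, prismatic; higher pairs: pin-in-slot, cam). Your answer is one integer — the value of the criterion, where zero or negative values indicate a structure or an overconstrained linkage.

(L,J1,J2)=(1,0,0); link0 fixed
link1: (2,0,0)
link2: (3,0,0)
C 1-0 [J2]: (3,0,1)
R 0-2 [J1]: (3,1,1)
link3: (4,1,1)
C 1-3 [J2]: (4,1,2)
link4: (5,1,2)
PS 2-4 [J2]: (5,1,3)
P 0-4 [J1]: (5,2,3)
link5: (6,2,3)
P 2-5 [J1]: (6,3,3)
P 0-5 [J1]: (6,4,3)
Grübler: 3·5 − 2·4 − 3 = 4

M = 4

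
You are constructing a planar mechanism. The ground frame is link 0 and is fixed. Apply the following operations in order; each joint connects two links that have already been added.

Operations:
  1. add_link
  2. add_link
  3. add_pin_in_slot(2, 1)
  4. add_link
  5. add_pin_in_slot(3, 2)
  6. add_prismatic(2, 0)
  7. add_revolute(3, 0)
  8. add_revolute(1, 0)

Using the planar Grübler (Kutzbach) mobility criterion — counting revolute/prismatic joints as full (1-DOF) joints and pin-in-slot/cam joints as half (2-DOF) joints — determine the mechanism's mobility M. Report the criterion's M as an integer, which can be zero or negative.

(L,J1,J2)=(1,0,0); link0 fixed
link1: (2,0,0)
link2: (3,0,0)
PS 2-1 [J2]: (3,0,1)
link3: (4,0,1)
PS 3-2 [J2]: (4,0,2)
P 2-0 [J1]: (4,1,2)
R 3-0 [J1]: (4,2,2)
R 1-0 [J1]: (4,3,2)
Grübler: 3·3 − 2·3 − 2 = 1

M = 1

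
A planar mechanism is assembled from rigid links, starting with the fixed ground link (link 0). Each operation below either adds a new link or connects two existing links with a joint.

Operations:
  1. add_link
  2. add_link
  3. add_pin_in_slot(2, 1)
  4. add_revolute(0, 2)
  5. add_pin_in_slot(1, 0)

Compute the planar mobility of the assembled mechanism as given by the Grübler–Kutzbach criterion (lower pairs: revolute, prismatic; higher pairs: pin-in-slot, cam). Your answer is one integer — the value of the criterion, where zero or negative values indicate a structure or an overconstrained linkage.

M = 2

(L,J1,J2)=(1,0,0); link0 fixed
link1: (2,0,0)
link2: (3,0,0)
PS 2-1 [J2]: (3,0,1)
R 0-2 [J1]: (3,1,1)
PS 1-0 [J2]: (3,1,2)
Grübler: 3·2 − 2·1 − 2 = 2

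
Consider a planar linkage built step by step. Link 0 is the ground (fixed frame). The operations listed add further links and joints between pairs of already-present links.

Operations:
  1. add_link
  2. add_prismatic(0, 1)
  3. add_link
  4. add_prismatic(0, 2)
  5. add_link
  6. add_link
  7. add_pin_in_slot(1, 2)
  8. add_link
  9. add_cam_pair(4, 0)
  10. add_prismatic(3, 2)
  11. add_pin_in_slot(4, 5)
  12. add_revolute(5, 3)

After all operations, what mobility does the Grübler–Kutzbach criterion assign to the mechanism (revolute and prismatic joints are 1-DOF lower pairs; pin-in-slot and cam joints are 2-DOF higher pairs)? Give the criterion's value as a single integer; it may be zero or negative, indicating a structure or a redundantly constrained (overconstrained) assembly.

M = 4

[1;0;0] (link 0 is ground)
L+ [2;0;0]
P(0,1)∈J1 [2;1;0]
L+ [3;1;0]
P(0,2)∈J1 [3;2;0]
L+ [4;2;0]
L+ [5;2;0]
PS(1,2)∈J2 [5;2;1]
L+ [6;2;1]
C(4,0)∈J2 [6;2;2]
P(3,2)∈J1 [6;3;2]
PS(4,5)∈J2 [6;3;3]
R(5,3)∈J1 [6;4;3]
mobility = 15 − 8 − 3 = 4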